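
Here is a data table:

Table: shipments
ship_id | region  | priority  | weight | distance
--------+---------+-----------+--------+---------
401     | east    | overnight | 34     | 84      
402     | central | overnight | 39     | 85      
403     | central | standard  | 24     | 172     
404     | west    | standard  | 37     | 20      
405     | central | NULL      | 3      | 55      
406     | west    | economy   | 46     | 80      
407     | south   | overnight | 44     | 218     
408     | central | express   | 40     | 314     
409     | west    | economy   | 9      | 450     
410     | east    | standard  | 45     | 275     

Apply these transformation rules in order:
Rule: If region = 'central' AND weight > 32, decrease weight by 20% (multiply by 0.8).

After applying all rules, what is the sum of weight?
305.2

Step 1: Find records where region = 'central' AND weight > 32
Step 2: 2 records match, summing to 79
Step 3: After multiplier: 79 × 0.8 = 63.2
Step 4: Unaffected records sum: 242
Step 5: Final sum = 63.2 + 242 = 305.2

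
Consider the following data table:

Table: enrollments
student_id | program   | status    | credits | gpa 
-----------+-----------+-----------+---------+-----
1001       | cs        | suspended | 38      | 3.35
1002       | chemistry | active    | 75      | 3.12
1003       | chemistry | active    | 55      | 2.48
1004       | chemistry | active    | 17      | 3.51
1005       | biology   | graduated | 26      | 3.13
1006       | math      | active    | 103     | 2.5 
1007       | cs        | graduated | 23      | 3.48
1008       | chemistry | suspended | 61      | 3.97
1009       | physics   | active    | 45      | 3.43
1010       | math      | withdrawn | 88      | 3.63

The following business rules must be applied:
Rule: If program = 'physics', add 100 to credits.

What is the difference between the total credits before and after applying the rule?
100

Step 1: Original sum of credits = 531
Step 2: 1 records have program = 'physics'
Step 3: Each affected record changes by 100
Step 4: Total change = 1 × 100 = 100
Step 5: New sum = 531 + 100 = 631
Step 6: Difference = |631 - 531| = 100
        (Sum increased by 100)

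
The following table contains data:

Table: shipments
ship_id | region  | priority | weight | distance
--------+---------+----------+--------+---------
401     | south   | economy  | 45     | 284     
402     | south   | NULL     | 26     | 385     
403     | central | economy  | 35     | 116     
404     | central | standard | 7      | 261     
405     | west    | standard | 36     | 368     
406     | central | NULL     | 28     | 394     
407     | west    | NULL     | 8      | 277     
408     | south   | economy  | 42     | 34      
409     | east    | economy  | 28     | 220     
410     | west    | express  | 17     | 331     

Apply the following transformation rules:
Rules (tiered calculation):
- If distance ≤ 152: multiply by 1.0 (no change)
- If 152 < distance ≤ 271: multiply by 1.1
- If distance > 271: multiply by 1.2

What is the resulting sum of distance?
3125.9

Step 1: Tier 1 (distance ≤ 152): 2 records, sum = 150 × 1.0 = 150.0
Step 2: Tier 2 (152 < distance ≤ 271): 2 records, sum = 481 × 1.1 = 529.1
Step 3: Tier 3 (distance > 271): 6 records, sum = 2039 × 1.2 = 2446.8
Step 4: Final sum = 150.0 + 529.1 + 2446.8 = 3125.9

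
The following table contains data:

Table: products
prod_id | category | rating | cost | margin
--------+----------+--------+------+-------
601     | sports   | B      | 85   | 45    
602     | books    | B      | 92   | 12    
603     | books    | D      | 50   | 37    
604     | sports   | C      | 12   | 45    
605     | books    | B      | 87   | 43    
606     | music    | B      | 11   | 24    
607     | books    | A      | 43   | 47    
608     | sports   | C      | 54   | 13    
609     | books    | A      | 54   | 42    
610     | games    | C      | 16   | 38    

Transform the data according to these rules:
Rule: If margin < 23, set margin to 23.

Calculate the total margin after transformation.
367

Step 1: 2 records have margin < 23
Step 2: These records originally summed to 25
Step 3: After setting to minimum: 2 × 23 = 46
Step 4: Unaffected records sum: 321
Step 5: Final sum = 46 + 321 = 367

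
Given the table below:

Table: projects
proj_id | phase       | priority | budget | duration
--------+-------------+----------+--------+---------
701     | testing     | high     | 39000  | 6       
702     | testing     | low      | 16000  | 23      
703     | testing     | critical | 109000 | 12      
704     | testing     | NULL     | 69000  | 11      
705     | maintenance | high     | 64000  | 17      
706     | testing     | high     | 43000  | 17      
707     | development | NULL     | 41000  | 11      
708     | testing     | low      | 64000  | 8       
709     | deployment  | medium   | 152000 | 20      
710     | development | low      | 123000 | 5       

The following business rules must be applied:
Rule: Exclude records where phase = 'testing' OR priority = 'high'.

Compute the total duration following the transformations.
36

Step 1: Find records where phase = 'testing' OR priority = 'high'
Step 2: 7 records match, summing to 94
Step 3: Original sum: 130
Step 4: Remaining sum = 130 - 94 = 36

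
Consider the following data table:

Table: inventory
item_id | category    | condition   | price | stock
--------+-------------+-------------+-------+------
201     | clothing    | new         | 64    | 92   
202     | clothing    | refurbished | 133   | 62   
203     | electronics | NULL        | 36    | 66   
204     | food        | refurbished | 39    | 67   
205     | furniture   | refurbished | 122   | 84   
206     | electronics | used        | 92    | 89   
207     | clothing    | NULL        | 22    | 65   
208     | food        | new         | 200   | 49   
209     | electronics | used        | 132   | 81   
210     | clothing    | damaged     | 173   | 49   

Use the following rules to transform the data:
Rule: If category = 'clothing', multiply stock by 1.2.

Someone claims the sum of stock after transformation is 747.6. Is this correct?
No, the correct result is 757.6.

Step 1: Calculate the correct sum after transformation
Step 2: Apply multiplier 1.2 to records where category = 'clothing'
Step 3: Correct result = 757.6
Step 4: Claimed result = 747.6
Step 5: 757.6 ≠ 747.6
Conclusion: The claimed result is incorrect. The correct answer is 757.6.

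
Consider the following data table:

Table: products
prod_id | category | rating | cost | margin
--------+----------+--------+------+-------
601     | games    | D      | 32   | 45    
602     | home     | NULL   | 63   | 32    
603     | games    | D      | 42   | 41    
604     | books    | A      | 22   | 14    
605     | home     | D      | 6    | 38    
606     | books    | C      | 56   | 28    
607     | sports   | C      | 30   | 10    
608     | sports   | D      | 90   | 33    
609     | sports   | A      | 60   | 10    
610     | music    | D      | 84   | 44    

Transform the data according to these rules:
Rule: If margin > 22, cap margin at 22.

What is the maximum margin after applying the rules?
22

Step 1: Original maximum margin = 45
Step 2: Apply cap at 22
Step 3: 7 records had margin > 22 and were capped
Step 4: Maximum after transformation = 22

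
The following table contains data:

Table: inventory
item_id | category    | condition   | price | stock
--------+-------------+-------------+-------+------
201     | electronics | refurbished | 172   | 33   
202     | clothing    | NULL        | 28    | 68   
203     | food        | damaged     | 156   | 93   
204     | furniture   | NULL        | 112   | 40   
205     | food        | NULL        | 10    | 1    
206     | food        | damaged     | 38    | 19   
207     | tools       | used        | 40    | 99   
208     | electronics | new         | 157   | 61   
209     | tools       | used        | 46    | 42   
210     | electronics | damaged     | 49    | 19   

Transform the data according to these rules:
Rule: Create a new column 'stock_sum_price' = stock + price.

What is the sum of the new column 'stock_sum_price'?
1283

Step 1: For each record, compute stock + price
Example calculations:
  33 + 172 = 205
  68 + 28 = 96
  93 + 156 = 249
  ...
Step 2: Sum all derived values
Step 3: Total = 1283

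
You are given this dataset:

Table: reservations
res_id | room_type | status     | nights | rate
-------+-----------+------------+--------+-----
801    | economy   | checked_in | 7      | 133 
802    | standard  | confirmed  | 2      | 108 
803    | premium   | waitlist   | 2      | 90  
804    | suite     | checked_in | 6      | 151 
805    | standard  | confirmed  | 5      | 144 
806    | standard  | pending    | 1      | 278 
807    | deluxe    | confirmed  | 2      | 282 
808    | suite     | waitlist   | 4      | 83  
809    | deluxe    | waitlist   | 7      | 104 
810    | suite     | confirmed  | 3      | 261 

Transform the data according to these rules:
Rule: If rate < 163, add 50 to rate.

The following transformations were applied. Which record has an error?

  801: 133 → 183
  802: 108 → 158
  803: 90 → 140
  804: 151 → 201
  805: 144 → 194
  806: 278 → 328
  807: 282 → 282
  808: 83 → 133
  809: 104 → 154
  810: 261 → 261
Record 806 has an error. The correct transformed value should be 278, not 328.

Step 1: Check each record against the rule
Step 2: Record 806 has rate = 278
Step 3: Since 278 >= 163, the bonus should not have been applied
Step 4: Correct value = 278, but claimed value = 328
Conclusion: Record 806 has the error.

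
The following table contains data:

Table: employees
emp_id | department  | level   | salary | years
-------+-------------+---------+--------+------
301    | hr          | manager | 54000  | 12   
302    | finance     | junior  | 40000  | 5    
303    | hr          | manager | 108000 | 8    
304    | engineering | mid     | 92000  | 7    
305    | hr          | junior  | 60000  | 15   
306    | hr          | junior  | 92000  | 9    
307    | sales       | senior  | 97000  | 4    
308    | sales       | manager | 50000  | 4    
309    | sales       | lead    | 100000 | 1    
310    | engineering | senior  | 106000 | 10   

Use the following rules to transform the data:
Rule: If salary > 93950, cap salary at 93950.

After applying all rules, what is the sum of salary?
763800

Step 1: 4 records have salary > 93950
Step 2: These records originally summed to 411000
Step 3: After capping: 4 × 93950 = 375800
Step 4: Unaffected records sum: 388000
Step 5: Final sum = 375800 + 388000 = 763800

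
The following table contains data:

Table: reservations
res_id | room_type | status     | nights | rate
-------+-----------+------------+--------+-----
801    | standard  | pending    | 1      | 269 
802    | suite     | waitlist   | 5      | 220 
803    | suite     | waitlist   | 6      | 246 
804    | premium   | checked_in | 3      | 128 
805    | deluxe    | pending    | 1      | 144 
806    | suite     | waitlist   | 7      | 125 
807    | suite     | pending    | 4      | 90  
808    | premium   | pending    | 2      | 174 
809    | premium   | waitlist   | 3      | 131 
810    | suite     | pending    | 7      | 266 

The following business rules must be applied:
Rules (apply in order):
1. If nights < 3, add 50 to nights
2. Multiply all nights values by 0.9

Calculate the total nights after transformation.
170.1

Step 1: Apply Rule 1 - Add 50 to records with nights < 3
  - 3 records affected: 4 + (3 × 50) = 154
  - Unaffected records: 35
  - Sum after Rule 1: 189
Step 2: Apply Rule 2 - Multiply all by 0.9
  - 189 × 0.9 = 170.1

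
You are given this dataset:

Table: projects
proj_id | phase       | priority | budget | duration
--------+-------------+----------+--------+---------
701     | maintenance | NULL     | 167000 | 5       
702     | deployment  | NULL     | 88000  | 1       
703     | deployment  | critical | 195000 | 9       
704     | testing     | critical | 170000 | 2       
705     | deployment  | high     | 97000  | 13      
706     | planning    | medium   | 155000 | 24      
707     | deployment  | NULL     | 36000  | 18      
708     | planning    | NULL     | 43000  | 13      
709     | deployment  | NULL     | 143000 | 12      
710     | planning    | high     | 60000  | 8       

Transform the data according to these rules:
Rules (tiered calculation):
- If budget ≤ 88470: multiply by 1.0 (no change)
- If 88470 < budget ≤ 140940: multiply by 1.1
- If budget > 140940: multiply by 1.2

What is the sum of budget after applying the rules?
1329700.0

Step 1: Tier 1 (budget ≤ 88470): 4 records, sum = 227000 × 1.0 = 227000.0
Step 2: Tier 2 (88470 < budget ≤ 140940): 1 records, sum = 97000 × 1.1 = 106700.0
Step 3: Tier 3 (budget > 140940): 5 records, sum = 830000 × 1.2 = 996000.0
Step 4: Final sum = 227000.0 + 106700.0 + 996000.0 = 1329700.0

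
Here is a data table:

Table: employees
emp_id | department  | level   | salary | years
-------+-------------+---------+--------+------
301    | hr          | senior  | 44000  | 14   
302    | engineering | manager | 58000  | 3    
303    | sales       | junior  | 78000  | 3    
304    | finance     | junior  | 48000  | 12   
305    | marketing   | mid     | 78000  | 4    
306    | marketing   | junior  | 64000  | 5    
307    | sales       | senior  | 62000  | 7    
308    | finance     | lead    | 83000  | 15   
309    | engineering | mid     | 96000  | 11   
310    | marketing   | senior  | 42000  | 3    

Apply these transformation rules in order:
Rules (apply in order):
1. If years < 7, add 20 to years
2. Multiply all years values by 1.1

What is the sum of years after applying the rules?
194.7

Step 1: Apply Rule 1 - Add 20 to records with years < 7
  - 5 records affected: 18 + (5 × 20) = 118
  - Unaffected records: 59
  - Sum after Rule 1: 177
Step 2: Apply Rule 2 - Multiply all by 1.1
  - 177 × 1.1 = 194.7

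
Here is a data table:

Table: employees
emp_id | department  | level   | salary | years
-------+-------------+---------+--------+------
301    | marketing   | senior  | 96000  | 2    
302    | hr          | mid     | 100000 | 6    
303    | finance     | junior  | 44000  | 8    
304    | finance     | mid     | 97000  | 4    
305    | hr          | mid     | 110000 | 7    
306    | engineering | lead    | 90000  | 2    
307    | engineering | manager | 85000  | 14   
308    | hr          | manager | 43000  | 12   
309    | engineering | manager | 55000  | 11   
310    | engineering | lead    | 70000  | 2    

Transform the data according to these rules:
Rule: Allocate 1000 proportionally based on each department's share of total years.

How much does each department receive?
engineering: 426.47, finance: 176.47, hr: 367.65, marketing: 29.41

Step 1: Calculate total years = 68
Step 2: Calculate each department's proportion:
  engineering: 29/68 = 42.65% → 426.47
  finance: 12/68 = 17.65% → 176.47
  hr: 25/68 = 36.76% → 367.65
  marketing: 2/68 = 2.94% → 29.41
Step 3: Verify: sum of allocations ≈ 1000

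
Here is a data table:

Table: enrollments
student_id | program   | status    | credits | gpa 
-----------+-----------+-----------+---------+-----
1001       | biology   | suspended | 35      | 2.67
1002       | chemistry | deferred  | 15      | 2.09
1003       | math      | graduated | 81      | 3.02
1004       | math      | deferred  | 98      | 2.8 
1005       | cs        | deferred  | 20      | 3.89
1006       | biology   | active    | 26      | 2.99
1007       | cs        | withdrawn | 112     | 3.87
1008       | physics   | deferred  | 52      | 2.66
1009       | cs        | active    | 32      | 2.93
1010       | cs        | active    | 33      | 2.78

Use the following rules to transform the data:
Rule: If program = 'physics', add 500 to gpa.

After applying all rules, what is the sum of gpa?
529.7

Step 1: Count records where program = 'physics': 1
Step 2: Total bonus added: 1 × 500 = 500
Step 3: Original sum of gpa: 29.7
Step 4: Final sum = 29.7 + 500 = 529.7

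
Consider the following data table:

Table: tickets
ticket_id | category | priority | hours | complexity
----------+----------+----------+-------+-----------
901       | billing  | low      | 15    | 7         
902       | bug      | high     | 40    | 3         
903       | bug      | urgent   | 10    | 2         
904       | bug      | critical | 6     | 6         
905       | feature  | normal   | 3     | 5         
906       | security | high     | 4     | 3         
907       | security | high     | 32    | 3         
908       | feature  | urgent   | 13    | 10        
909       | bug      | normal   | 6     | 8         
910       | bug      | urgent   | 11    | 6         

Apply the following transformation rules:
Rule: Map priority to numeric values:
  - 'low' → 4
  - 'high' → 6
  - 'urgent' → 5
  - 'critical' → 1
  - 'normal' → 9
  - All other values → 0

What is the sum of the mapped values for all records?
56

Step 1: Apply mapping to each record
Step 2: Count by status:
  'low': 1 records × 4 = 4
  'high': 3 records × 6 = 18
  'urgent': 3 records × 5 = 15
  'critical': 1 records × 1 = 1
  'normal': 2 records × 9 = 18
Step 3: Sum all mapped values = 56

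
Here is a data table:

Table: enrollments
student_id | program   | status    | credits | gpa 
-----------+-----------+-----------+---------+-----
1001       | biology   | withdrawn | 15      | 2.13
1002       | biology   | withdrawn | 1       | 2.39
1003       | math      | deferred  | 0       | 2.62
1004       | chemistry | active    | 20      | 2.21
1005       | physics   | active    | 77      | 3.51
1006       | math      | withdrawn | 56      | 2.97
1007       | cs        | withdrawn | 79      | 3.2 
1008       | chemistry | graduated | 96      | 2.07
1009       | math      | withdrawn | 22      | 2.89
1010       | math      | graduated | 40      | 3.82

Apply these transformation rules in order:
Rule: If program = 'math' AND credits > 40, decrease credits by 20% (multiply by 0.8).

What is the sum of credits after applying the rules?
394.8

Step 1: Find records where program = 'math' AND credits > 40
Step 2: 1 records match, summing to 56
Step 3: After multiplier: 56 × 0.8 = 44.8
Step 4: Unaffected records sum: 350
Step 5: Final sum = 44.8 + 350 = 394.8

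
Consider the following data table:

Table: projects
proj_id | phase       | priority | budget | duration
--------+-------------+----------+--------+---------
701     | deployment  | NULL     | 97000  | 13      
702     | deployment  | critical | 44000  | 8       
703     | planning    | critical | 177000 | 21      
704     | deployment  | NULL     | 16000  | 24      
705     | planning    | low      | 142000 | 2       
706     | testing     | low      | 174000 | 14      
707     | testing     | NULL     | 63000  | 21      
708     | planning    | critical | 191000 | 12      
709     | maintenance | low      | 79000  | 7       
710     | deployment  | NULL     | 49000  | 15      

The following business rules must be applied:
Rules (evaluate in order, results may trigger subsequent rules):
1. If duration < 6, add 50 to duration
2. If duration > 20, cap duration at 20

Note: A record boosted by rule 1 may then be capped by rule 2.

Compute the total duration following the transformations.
149

Step 1: Apply rule 1 to records with duration < 6
  - 1 records get bonus of 50
  - Of these, 1 records then exceed 20 and get capped
Step 2: Apply rule 2 to records with duration > 20
  - 3 records (original) are capped
Step 3: Calculate final sum = 149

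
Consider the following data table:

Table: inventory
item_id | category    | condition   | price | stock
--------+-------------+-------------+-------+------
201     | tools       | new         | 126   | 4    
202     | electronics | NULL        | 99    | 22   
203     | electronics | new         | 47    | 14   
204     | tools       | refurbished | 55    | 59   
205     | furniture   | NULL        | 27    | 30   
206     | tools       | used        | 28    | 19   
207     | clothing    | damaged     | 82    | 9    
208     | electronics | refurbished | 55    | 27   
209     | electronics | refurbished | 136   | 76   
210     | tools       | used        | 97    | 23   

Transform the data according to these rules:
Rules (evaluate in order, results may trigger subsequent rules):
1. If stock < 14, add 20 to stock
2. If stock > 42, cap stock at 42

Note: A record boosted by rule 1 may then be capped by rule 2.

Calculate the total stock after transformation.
272

Step 1: Apply rule 1 to records with stock < 14
  - 2 records get bonus of 20
  - Of these, 0 records then exceed 42 and get capped
Step 2: Apply rule 2 to records with stock > 42
  - 2 records (original) are capped
Step 3: Calculate final sum = 272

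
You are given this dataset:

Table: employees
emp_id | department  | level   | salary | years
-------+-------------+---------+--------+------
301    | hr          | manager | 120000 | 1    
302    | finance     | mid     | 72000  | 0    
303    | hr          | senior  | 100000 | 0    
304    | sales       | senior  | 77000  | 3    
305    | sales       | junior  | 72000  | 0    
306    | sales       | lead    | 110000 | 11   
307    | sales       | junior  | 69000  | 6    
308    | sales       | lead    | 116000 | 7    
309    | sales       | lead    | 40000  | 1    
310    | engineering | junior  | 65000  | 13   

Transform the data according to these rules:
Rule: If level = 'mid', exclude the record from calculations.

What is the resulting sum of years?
42

Step 1: Identify records where level = 'mid'
Step 2: The excluded records sum to 0
Step 3: Original total years = 42
Step 4: Remaining total = 42 - 0 = 42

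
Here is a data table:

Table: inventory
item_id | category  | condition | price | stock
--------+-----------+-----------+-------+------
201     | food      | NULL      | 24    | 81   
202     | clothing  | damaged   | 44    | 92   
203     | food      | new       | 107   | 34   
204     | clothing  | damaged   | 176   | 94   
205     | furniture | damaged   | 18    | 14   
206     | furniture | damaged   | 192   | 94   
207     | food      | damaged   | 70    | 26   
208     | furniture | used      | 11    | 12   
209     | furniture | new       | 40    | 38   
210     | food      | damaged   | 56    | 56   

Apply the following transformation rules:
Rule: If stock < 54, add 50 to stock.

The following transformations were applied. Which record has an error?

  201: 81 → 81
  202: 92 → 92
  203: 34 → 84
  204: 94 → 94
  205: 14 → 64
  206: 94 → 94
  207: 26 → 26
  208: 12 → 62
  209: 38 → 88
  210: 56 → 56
Record 207 has an error. The correct transformed value should be 76, not 26.

Step 1: Check each record against the rule
Step 2: Record 207 has stock = 26
Step 3: Since 26 < 54, the bonus should have been applied
Step 4: Correct value = 76, but claimed value = 26
Conclusion: Record 207 has the error.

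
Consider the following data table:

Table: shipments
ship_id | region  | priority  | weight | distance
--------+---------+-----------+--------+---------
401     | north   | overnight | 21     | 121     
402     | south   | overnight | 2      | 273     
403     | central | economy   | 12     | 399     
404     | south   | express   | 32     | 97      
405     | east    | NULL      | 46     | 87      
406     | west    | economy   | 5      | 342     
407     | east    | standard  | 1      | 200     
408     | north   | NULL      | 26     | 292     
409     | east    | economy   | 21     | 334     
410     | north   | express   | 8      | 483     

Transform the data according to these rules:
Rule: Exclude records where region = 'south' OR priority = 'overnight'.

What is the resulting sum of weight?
119

Step 1: Find records where region = 'south' OR priority = 'overnight'
Step 2: 3 records match, summing to 55
Step 3: Original sum: 174
Step 4: Remaining sum = 174 - 55 = 119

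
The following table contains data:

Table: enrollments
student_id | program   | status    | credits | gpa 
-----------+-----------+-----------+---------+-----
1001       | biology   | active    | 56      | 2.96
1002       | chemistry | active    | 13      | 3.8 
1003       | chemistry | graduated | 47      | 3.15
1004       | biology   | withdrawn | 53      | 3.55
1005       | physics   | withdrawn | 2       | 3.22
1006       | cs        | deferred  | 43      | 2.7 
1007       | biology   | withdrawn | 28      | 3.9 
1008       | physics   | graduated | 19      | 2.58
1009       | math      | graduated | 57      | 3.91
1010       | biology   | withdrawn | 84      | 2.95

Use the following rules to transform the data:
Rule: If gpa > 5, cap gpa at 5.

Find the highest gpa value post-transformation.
3.91

Step 1: Original maximum gpa = 3.91
Step 2: Check cap of 5 against maximum
Step 3: No records exceed the cap (max 3.91 <= cap 5), so no capping applies
Step 4: Maximum after transformation = 3.91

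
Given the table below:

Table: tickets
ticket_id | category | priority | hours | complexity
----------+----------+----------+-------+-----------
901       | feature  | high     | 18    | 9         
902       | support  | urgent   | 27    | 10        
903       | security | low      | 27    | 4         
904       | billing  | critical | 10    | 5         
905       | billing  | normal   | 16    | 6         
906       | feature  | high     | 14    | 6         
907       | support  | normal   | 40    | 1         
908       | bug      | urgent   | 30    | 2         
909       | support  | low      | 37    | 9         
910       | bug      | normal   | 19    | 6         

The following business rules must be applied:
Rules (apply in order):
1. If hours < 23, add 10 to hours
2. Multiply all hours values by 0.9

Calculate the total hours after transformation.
259.2

Step 1: Apply Rule 1 - Add 10 to records with hours < 23
  - 5 records affected: 77 + (5 × 10) = 127
  - Unaffected records: 161
  - Sum after Rule 1: 288
Step 2: Apply Rule 2 - Multiply all by 0.9
  - 288 × 0.9 = 259.2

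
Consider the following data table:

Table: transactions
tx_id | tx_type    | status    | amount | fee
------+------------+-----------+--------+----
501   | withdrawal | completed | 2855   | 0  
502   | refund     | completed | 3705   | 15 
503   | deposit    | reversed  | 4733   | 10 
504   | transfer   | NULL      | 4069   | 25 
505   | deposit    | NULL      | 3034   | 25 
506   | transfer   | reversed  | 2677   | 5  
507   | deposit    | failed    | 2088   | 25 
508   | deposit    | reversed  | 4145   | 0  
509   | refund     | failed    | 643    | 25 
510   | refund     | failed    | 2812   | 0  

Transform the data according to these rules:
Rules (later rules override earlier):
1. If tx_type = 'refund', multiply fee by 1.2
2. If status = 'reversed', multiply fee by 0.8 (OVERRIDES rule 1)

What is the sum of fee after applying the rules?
135.0

Step 1: Rule 2 takes priority for records with status = 'reversed'
  - 3 records: 15 × 0.8 = 12.0
Step 2: Rule 1 applies to remaining records with tx_type = 'refund'
  - 3 records: 40 × 1.2 = 48.0
Step 3: Other records unchanged: 75
Step 4: Final sum = 12.0 + 48.0 + 75 = 135.0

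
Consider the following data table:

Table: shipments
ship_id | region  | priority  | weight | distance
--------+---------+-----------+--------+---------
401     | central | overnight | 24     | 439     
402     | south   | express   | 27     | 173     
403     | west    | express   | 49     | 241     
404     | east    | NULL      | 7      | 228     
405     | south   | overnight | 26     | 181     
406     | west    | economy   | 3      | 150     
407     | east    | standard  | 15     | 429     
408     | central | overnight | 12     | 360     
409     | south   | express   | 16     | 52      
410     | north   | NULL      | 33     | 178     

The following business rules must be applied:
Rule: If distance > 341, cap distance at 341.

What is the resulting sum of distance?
2226

Step 1: 3 records have distance > 341
Step 2: These records originally summed to 1228
Step 3: After capping: 3 × 341 = 1023
Step 4: Unaffected records sum: 1203
Step 5: Final sum = 1023 + 1203 = 2226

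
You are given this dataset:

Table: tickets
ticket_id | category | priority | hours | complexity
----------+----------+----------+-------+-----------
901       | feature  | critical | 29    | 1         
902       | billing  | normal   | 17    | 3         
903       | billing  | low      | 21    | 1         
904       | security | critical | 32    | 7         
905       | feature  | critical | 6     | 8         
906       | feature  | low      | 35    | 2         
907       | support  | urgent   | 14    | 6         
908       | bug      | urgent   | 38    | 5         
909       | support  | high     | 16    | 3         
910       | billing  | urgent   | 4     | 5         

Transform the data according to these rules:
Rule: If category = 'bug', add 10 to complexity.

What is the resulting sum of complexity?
51

Step 1: Count records where category = 'bug': 1
Step 2: Total bonus added: 1 × 10 = 10
Step 3: Original sum of complexity: 41
Step 4: Final sum = 41 + 10 = 51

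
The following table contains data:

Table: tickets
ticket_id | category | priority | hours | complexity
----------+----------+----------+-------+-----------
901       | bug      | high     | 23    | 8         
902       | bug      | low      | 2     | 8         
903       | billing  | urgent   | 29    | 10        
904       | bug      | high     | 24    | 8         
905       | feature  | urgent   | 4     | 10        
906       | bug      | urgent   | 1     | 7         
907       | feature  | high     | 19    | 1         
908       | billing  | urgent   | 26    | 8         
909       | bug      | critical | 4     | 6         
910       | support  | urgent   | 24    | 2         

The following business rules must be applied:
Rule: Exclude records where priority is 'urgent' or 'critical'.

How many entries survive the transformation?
4

Step 1: Count records to exclude
  - 5 (urgent) + 1 (critical) = 6 records
Step 2: Total records: 10
Step 3: Remaining = 10 - 6 = 4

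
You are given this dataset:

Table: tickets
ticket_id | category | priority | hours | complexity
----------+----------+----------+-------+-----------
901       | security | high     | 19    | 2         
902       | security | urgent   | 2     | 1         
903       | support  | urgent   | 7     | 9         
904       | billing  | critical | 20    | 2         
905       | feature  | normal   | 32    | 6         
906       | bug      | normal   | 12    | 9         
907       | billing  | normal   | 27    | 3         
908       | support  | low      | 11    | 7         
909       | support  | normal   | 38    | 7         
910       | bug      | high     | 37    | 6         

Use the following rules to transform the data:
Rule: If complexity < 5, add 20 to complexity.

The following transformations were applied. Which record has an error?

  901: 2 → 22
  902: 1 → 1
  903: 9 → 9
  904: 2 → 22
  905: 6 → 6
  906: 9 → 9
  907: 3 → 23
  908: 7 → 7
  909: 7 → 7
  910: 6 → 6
Record 902 has an error. The correct transformed value should be 21, not 1.

Step 1: Check each record against the rule
Step 2: Record 902 has complexity = 1
Step 3: Since 1 < 5, the bonus should have been applied
Step 4: Correct value = 21, but claimed value = 1
Conclusion: Record 902 has the error.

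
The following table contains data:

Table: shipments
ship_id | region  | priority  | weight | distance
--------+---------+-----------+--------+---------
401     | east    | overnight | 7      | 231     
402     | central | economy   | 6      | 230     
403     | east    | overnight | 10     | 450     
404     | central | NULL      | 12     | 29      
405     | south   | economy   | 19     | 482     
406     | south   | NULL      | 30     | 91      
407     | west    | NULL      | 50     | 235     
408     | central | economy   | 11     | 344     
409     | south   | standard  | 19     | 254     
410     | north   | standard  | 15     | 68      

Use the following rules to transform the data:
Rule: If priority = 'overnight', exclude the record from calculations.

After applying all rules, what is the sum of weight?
162

Step 1: Identify records where priority = 'overnight'
Step 2: The excluded records sum to 17
Step 3: Original total weight = 179
Step 4: Remaining total = 179 - 17 = 162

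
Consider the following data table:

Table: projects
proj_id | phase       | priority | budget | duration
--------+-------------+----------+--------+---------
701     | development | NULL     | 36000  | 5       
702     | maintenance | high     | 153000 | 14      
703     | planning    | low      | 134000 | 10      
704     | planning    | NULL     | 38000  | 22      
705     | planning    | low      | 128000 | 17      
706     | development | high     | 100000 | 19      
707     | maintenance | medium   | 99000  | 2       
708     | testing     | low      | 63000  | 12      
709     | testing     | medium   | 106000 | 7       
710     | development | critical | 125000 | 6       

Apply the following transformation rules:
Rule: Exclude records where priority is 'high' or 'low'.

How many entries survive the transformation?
5

Step 1: Count records to exclude
  - 2 (high) + 3 (low) = 5 records
Step 2: Total records: 10
Step 3: Remaining = 10 - 5 = 5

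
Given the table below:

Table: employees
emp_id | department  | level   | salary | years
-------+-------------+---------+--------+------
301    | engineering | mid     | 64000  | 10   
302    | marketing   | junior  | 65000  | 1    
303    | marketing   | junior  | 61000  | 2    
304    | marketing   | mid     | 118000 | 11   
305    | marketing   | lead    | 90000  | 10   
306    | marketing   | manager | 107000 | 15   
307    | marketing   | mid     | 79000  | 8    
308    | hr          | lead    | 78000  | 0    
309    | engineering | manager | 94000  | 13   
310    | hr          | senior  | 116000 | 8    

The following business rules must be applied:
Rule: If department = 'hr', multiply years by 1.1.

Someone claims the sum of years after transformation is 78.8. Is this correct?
Yes, the result is correct.

Step 1: Calculate the correct sum after transformation
Step 2: Apply multiplier 1.1 to records where department = 'hr'
Step 3: Correct result = 78.8
Step 4: Claimed result = 78.8
Step 5: 78.8 = 78.8 ✓
Conclusion: The claimed result is correct.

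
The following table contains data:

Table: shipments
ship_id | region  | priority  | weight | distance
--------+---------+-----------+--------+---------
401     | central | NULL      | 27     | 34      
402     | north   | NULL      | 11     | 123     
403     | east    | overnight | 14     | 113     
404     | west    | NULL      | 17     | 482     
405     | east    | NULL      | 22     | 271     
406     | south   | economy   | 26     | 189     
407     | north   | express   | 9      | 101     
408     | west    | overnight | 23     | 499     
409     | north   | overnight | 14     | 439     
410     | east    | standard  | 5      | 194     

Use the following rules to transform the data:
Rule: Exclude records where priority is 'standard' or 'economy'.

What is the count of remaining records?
8

Step 1: Count records to exclude
  - 1 (standard) + 1 (economy) = 2 records
Step 2: Total records: 10
Step 3: Remaining = 10 - 2 = 8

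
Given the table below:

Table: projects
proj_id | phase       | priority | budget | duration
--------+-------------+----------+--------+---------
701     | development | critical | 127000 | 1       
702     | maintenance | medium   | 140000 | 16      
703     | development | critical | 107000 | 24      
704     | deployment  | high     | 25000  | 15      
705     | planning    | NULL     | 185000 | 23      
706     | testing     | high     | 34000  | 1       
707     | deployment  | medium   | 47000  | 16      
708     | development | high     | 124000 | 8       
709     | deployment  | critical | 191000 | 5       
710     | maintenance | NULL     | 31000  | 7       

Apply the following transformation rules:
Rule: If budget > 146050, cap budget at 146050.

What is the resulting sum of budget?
927100

Step 1: 2 records have budget > 146050
Step 2: These records originally summed to 376000
Step 3: After capping: 2 × 146050 = 292100
Step 4: Unaffected records sum: 635000
Step 5: Final sum = 292100 + 635000 = 927100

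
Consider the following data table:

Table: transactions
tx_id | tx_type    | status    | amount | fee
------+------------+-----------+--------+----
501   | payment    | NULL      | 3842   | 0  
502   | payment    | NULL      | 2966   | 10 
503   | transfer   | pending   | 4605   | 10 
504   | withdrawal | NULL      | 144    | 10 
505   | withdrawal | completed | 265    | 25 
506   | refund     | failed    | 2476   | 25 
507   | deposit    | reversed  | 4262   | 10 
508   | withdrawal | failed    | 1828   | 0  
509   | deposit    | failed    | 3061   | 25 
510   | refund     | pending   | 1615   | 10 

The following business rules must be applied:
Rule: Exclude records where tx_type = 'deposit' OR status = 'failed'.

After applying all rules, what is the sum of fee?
65

Step 1: Find records where tx_type = 'deposit' OR status = 'failed'
Step 2: 4 records match, summing to 60
Step 3: Original sum: 125
Step 4: Remaining sum = 125 - 60 = 65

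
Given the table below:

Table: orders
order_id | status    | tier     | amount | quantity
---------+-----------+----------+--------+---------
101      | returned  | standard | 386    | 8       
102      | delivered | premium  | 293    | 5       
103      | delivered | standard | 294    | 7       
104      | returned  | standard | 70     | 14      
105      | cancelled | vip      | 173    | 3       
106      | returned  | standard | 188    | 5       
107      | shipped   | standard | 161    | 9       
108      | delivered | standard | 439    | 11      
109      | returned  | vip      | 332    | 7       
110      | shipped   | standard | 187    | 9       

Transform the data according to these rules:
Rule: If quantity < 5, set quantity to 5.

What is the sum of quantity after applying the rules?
80

Step 1: 1 records have quantity < 5
Step 2: These records originally summed to 3
Step 3: After setting to minimum: 1 × 5 = 5
Step 4: Unaffected records sum: 75
Step 5: Final sum = 5 + 75 = 80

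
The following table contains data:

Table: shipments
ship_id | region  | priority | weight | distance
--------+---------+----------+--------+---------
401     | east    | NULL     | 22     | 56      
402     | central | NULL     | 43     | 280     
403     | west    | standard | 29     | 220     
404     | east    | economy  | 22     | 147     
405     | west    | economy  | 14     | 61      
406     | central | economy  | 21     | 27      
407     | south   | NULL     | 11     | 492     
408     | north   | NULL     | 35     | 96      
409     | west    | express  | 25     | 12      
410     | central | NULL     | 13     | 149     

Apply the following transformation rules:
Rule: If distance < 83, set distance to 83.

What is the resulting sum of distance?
1716

Step 1: 4 records have distance < 83
Step 2: These records originally summed to 156
Step 3: After setting to minimum: 4 × 83 = 332
Step 4: Unaffected records sum: 1384
Step 5: Final sum = 332 + 1384 = 1716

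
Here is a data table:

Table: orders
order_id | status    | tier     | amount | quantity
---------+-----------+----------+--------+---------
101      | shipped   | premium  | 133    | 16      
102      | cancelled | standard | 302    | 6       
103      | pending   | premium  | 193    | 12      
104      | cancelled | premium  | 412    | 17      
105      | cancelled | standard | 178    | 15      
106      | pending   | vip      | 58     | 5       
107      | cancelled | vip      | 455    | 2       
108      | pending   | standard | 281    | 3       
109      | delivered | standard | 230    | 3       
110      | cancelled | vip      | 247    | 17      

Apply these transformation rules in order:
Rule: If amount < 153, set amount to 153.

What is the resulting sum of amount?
2604

Step 1: 2 records have amount < 153
Step 2: These records originally summed to 191
Step 3: After setting to minimum: 2 × 153 = 306
Step 4: Unaffected records sum: 2298
Step 5: Final sum = 306 + 2298 = 2604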